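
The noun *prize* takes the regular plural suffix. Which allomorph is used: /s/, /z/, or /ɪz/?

The stem *prize* ends in a sibilant (/s, z, ʃ, ʒ, tʃ, dʒ/).
The plural suffix surfaces as /ɪz/ after sibilants, /s/ after other voiceless consonants, and /z/ after other voiced sounds.
So the plural -s on *prize* is pronounced /ɪz/.

/ɪz/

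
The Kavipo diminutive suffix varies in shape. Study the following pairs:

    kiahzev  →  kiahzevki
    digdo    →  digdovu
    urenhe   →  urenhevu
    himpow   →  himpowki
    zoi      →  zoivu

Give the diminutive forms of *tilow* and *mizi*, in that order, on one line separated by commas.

tilowki, mizivu

The pattern is consonant vs. vowel: -ki when the stem ends in a consonant (*kiahzev*, *himpow*); -vu when the stem ends in a vowel (*digdo*, *urenhe*, *zoi*).
*tilow* — final sound /w/ (a consonant) → -ki → *tilowki*.
*mizi* — final sound /i/ (a vowel) → -vu → *mizivu*.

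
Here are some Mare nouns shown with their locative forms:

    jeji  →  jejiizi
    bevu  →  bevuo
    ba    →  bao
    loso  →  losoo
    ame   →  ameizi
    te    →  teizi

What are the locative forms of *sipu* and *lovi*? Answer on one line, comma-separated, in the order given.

sipuo, loviizi

The suffix is conditioned by the last vowel: -izi when the last vowel of the stem is a front vowel (*jeji*, *ame*, *te*); -o when the last vowel of the stem is a back vowel (*bevu*, *ba*, *loso*).
*sipu*: last vowel = /u/, a back vowel → -o → *sipuo*.
*lovi* — last vowel /i/ (a front vowel) → -izi → *loviizi*.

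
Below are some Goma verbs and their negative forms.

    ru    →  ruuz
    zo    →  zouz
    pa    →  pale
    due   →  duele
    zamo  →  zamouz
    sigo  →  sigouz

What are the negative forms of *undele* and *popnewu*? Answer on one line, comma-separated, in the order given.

undelele, popnewuuz

The alternation tracks the last vowel of the stem — -uz when the last vowel of the stem is a rounded vowel (*ru*, *zo*, *zamo*, *sigo*); -le when the last vowel of the stem is an unrounded vowel (*pa*, *due*).
*undele*: last vowel = /e/, an unrounded vowel → -le → *undelele*.
Since the last vowel of *popnewu* is /u/ (a rounded vowel), it takes -uz, giving *popnewuuz*.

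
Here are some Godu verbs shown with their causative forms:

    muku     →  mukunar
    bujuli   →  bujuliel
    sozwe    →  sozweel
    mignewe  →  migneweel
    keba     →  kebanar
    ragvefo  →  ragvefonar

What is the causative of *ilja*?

iljanar

The pattern is front/back vowel harmony: -el when the last vowel of the stem is a front vowel (*bujuli*, *sozwe*, *mignewe*); -nar when the last vowel of the stem is a back vowel (*muku*, *keba*, *ragvefo*).
*ilja* — last vowel /a/ (a back vowel) → -nar → *iljanar*.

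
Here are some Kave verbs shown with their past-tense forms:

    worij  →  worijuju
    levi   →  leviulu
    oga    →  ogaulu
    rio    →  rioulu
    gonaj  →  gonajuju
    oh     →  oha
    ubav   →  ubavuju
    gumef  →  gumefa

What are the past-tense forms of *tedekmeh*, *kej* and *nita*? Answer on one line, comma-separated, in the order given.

tedekmeha, kejuju, nitaulu

The pattern is voicing of the final sound: -a when the stem ends in a voiceless consonant (*oh*, *gumef*); -uju when the stem ends in a voiced consonant (*worij*, *gonaj*, *ubav*); -ulu when the stem ends in a vowel (*levi*, *oga*, *rio*).
Since the final sound of *tedekmeh* is /h/ (a voiceless consonant), it takes -a, giving *tedekmeha*.
Since the final sound of *kej* is /j/ (a voiced consonant), it takes -uju, giving *kejuju*.
Since the final sound of *nita* is /a/ (a vowel), it takes -ulu, giving *nitaulu*.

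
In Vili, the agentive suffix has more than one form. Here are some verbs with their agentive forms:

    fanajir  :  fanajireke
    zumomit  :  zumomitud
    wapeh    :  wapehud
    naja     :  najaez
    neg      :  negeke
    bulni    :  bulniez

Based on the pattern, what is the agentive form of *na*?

naez

The alternation tracks the final sound of the stem — -ud when the stem ends in a voiceless consonant (*zumomit*, *wapeh*); -eke when the stem ends in a voiced consonant (*fanajir*, *neg*); -ez when the stem ends in a vowel (*naja*, *bulni*).
*na*: final sound = /a/, a vowel → -ez → *naez*.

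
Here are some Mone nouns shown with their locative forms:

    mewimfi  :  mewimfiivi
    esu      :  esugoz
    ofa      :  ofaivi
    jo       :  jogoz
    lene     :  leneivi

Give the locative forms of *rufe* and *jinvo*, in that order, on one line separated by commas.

rufeivi, jinvogoz

Looking at the last vowel of each stem: -goz when the last vowel of the stem is a rounded vowel (*esu*, *jo*); -ivi when the last vowel of the stem is an unrounded vowel (*mewimfi*, *ofa*, *lene*).
*rufe*: last vowel = /e/, an unrounded vowel → -ivi → *rufeivi*.
Since the last vowel of *jinvo* is /o/ (a rounded vowel), it takes -goz, giving *jinvogoz*.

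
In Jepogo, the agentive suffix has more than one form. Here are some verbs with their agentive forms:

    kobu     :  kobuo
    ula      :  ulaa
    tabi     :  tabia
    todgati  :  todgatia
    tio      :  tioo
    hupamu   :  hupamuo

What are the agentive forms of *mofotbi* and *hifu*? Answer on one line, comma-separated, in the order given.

Looking at the last vowel of each stem: -o when the last vowel of the stem is a rounded vowel (*kobu*, *tio*, *hupamu*); -a when the last vowel of the stem is an unrounded vowel (*ula*, *tabi*, *todgati*).
Since the last vowel of *mofotbi* is /i/ (an unrounded vowel), it takes -a, giving *mofotbia*.
The last vowel of *hifu* is /u/, which is a rounded vowel, so the suffix is -o, giving *hifuo*.

mofotbia, hifuo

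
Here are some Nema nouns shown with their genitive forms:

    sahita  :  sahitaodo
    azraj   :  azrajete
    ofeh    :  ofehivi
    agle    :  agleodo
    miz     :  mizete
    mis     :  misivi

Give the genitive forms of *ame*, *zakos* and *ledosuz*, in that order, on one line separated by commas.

The suffix is conditioned by the final sound: -ivi when the stem ends in a voiceless consonant (*ofeh*, *mis*); -ete when the stem ends in a voiced consonant (*azraj*, *miz*); -odo when the stem ends in a vowel (*sahita*, *agle*).
Since the final sound of *ame* is /e/ (a vowel), it takes -odo, giving *ameodo*.
Since the final sound of *zakos* is /s/ (a voiceless consonant), it takes -ivi, giving *zakosivi*.
*ledosuz* — final sound /z/ (a voiced consonant) → -ete → *ledosuzete*.

ameodo, zakosivi, ledosuzete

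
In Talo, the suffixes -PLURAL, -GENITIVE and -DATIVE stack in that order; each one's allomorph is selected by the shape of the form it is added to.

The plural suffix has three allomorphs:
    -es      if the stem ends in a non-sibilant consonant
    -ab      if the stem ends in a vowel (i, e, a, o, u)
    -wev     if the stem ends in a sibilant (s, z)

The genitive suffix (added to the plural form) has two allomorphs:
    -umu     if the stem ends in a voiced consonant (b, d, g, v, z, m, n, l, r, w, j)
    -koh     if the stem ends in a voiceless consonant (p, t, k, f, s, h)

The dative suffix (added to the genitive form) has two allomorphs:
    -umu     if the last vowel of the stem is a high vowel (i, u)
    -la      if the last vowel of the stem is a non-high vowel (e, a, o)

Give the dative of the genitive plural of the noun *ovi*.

oviabumuumu

The final sound of *ovi* is /i/, which is a vowel, so the plural suffix is -ab, giving *oviab*.
The plural form *oviab* — final consonant /b/ (voiced) → -umu → *oviabumu*.
The last vowel of the genitive form *oviabumu* is /u/, which is a high vowel, so the dative suffix is -umu, giving *oviabumuumu*.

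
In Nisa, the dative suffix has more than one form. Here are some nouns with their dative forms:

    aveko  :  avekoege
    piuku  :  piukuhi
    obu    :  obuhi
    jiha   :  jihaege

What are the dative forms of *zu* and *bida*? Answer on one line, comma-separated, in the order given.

The suffix is conditioned by the last vowel: -hi when the last vowel of the stem is a high vowel (*piuku*, *obu*); -ege when the last vowel of the stem is a non-high vowel (*aveko*, *jiha*).
The last vowel of *zu* is /u/, which is a high vowel, so the suffix is -hi, giving *zuhi*.
*bida* — last vowel /a/ (a non-high vowel) → -ege → *bidaege*.

zuhi, bidaege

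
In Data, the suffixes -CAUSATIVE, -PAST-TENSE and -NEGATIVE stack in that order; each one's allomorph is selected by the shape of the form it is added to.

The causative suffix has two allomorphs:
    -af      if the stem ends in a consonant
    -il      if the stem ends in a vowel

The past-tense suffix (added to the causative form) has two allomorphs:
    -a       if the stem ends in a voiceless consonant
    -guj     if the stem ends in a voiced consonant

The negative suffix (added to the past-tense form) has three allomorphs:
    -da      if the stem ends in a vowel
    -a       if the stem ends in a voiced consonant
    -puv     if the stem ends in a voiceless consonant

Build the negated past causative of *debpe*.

*debpe* — final sound /e/ (a vowel) → -il → *debpeil*.
The causative form *debpeil* — final consonant /l/ (voiced) → -guj → *debpeilguj*.
The past-tense form *debpeilguj* — final sound /j/ (a voiced consonant) → -a → *debpeilguja*.

debpeilguja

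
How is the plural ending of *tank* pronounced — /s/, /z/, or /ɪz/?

/s/

The stem *tank* ends in a voiceless non-sibilant consonant.
The plural suffix surfaces as /ɪz/ after sibilants, /s/ after other voiceless consonants, and /z/ after other voiced sounds.
So the plural -s on *tank* is pronounced /s/.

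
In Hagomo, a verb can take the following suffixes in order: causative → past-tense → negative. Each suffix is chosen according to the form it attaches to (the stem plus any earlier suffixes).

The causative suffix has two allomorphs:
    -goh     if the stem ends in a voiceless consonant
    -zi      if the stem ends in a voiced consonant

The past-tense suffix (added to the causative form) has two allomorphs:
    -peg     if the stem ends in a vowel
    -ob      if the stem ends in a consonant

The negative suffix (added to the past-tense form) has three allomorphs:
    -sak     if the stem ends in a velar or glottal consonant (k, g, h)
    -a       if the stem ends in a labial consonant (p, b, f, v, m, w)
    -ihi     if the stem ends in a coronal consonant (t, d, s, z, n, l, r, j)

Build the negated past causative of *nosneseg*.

nosnesegzipegsak

Since the final consonant of *nosneseg* is /g/ (voiced), it takes -zi, giving *nosnesegzi*.
Since the final sound of the causative form *nosnesegzi* is /i/ (a vowel), it takes -peg, giving *nosnesegzipeg*.
The past-tense form *nosnesegzipeg*: final consonant = /g/, velar/glottal → -sak → *nosnesegzipegsak*.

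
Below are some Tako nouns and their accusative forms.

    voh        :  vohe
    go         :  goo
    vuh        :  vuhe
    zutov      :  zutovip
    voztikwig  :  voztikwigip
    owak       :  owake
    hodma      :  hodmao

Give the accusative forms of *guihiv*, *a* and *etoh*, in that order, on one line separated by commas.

guihivip, ao, etohe

Looking at the final sound of each stem: -e when the stem ends in a voiceless consonant (*voh*, *vuh*, *owak*); -ip when the stem ends in a voiced consonant (*zutov*, *voztikwig*); -o when the stem ends in a vowel (*go*, *hodma*).
Since the final sound of *guihiv* is /v/ (a voiced consonant), it takes -ip, giving *guihivip*.
The final sound of *a* is /a/, which is a vowel, so the suffix is -o, giving *ao*.
*etoh* — final sound /h/ (a voiceless consonant) → -e → *etohe*.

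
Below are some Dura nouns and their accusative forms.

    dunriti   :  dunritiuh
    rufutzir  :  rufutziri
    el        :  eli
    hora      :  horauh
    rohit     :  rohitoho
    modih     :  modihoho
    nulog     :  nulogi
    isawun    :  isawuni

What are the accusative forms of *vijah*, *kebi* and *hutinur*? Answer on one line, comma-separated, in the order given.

vijahoho, kebiuh, hutinuri

The alternation tracks the final sound of the stem — -oho when the stem ends in a voiceless consonant (*rohit*, *modih*); -i when the stem ends in a voiced consonant (*rufutzir*, *el*, *nulog*, *isawun*); -uh when the stem ends in a vowel (*dunriti*, *hora*).
The final sound of *vijah* is /h/, which is a voiceless consonant, so the suffix is -oho, giving *vijahoho*.
*kebi* — final sound /i/ (a vowel) → -uh → *kebiuh*.
*hutinur* — final sound /r/ (a voiced consonant) → -i → *hutinuri*.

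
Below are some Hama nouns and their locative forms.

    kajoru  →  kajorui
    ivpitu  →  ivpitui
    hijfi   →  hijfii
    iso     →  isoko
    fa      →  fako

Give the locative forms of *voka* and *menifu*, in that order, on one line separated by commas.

vokako, menifui

The pattern is height harmony: -i when the last vowel of the stem is a high vowel (*kajoru*, *ivpitu*, *hijfi*); -ko when the last vowel of the stem is a non-high vowel (*iso*, *fa*).
*voka* — last vowel /a/ (a non-high vowel) → -ko → *vokako*.
Since the last vowel of *menifu* is /u/ (a high vowel), it takes -i, giving *menifui*.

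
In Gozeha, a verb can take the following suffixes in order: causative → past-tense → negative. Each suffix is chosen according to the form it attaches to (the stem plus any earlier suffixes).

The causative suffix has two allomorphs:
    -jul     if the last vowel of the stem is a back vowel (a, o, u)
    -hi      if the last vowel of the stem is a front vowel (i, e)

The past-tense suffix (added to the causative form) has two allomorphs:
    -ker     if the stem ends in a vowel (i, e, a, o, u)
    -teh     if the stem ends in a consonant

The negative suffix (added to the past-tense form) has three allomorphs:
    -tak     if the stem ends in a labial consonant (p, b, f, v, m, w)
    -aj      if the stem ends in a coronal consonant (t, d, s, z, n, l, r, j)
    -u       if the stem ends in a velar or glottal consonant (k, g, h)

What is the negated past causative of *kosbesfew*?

Since the last vowel of *kosbesfew* is /e/ (a front vowel), it takes -hi, giving *kosbesfewhi*.
The causative form *kosbesfewhi*: final sound = /i/, a vowel → -ker → *kosbesfewhiker*.
The past-tense form *kosbesfewhiker*: final consonant = /r/, coronal → -aj → *kosbesfewhikeraj*.

kosbesfewhikeraj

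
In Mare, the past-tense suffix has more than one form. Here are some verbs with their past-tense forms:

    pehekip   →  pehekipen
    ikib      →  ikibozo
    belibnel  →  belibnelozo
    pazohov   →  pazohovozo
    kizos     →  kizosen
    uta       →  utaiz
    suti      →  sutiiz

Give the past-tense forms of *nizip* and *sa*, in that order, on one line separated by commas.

nizipen, saiz

Looking at the final sound of each stem: -en when the stem ends in a voiceless consonant (*pehekip*, *kizos*); -ozo when the stem ends in a voiced consonant (*ikib*, *belibnel*, *pazohov*); -iz when the stem ends in a vowel (*uta*, *suti*).
*nizip* — final sound /p/ (a voiceless consonant) → -en → *nizipen*.
*sa*: final sound = /a/, a vowel → -iz → *saiz*.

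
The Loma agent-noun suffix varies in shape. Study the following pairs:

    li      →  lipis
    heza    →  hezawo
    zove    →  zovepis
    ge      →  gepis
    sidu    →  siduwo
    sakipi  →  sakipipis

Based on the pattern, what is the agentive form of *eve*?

The suffix is conditioned by the last vowel: -pis when the last vowel of the stem is a front vowel (*li*, *zove*, *ge*, *sakipi*); -wo when the last vowel of the stem is a back vowel (*heza*, *sidu*).
*eve*: last vowel = /e/, a front vowel → -pis → *evepis*.

evepis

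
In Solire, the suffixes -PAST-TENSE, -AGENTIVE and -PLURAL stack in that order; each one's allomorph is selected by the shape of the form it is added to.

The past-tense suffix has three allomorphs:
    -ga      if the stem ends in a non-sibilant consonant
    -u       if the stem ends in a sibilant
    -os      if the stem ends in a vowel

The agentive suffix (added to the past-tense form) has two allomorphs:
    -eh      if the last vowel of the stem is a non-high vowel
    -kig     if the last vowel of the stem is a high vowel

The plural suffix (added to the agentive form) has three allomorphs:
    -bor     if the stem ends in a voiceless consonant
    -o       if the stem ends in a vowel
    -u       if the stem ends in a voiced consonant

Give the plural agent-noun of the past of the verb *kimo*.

kimoosehbor

*kimo*: final sound = /o/, a vowel → -os → *kimoos*.
The past-tense form *kimoos*: last vowel = /o/, a non-high vowel → -eh → *kimooseh*.
The agentive form *kimooseh* — final sound /h/ (a voiceless consonant) → -bor → *kimoosehbor*.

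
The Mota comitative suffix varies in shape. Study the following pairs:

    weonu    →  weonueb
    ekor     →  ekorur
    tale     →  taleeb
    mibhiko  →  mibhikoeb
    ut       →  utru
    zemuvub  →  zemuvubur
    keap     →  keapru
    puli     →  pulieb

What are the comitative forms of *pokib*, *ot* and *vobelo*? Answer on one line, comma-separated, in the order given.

Looking at the final sound of each stem: -ru when the stem ends in a voiceless consonant (*ut*, *keap*); -ur when the stem ends in a voiced consonant (*ekor*, *zemuvub*); -eb when the stem ends in a vowel (*weonu*, *tale*, *mibhiko*, *puli*).
*pokib* — final sound /b/ (a voiced consonant) → -ur → *pokibur*.
*ot* — final sound /t/ (a voiceless consonant) → -ru → *otru*.
Since the final sound of *vobelo* is /o/ (a vowel), it takes -eb, giving *vobeloeb*.

pokibur, otru, vobeloeb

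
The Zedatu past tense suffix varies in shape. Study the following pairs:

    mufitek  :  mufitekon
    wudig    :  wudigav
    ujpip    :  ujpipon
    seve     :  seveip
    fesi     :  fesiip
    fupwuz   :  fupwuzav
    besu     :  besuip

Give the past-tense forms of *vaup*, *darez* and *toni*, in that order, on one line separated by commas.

vaupon, darezav, toniip

The suffix is conditioned by the final sound: -on when the stem ends in a voiceless consonant (*mufitek*, *ujpip*); -av when the stem ends in a voiced consonant (*wudig*, *fupwuz*); -ip when the stem ends in a vowel (*seve*, *fesi*, *besu*).
The final sound of *vaup* is /p/, which is a voiceless consonant, so the suffix is -on, giving *vaupon*.
Since the final sound of *darez* is /z/ (a voiced consonant), it takes -av, giving *darezav*.
Since the final sound of *toni* is /i/ (a vowel), it takes -ip, giving *toniip*.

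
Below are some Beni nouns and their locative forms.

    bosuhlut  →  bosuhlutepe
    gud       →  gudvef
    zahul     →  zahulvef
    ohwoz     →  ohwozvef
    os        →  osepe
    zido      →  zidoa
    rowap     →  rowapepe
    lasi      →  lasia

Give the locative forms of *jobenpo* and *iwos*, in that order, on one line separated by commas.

Looking at the final sound of each stem: -epe when the stem ends in a voiceless consonant (*bosuhlut*, *os*, *rowap*); -vef when the stem ends in a voiced consonant (*gud*, *zahul*, *ohwoz*); -a when the stem ends in a vowel (*zido*, *lasi*).
*jobenpo*: final sound = /o/, a vowel → -a → *jobenpoa*.
The final sound of *iwos* is /s/, which is a voiceless consonant, so the suffix is -epe, giving *iwosepe*.

jobenpoa, iwosepe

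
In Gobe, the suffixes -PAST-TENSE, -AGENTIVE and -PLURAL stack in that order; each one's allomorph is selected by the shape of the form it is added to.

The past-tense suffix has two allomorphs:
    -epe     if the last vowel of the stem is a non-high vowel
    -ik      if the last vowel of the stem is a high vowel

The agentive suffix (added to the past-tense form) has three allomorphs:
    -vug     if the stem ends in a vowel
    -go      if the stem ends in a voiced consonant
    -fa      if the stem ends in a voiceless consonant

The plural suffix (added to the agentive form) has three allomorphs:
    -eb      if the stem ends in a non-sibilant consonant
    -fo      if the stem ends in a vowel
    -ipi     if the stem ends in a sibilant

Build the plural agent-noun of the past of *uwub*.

*uwub*: last vowel = /u/, a high vowel → -ik → *uwubik*.
Since the final sound of the past-tense form *uwubik* is /k/ (a voiceless consonant), it takes -fa, giving *uwubikfa*.
The agentive form *uwubikfa* — final sound /a/ (a vowel) → -fo → *uwubikfafo*.

uwubikfafo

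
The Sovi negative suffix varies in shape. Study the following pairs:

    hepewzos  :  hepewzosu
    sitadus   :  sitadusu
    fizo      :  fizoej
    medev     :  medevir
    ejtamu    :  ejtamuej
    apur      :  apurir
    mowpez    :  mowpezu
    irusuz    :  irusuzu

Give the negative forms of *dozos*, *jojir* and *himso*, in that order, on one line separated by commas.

dozosu, jojirir, himsoej

The suffix is conditioned by the final sound: -u when the stem ends in a sibilant (*hepewzos*, *sitadus*, *mowpez*, *irusuz*); -ir when the stem ends in a non-sibilant consonant (*medev*, *apur*); -ej when the stem ends in a vowel (*fizo*, *ejtamu*).
The final sound of *dozos* is /s/, which is a sibilant, so the suffix is -u, giving *dozosu*.
*jojir* — final sound /r/ (a non-sibilant consonant) → -ir → *jojirir*.
*himso*: final sound = /o/, a vowel → -ej → *himsoej*.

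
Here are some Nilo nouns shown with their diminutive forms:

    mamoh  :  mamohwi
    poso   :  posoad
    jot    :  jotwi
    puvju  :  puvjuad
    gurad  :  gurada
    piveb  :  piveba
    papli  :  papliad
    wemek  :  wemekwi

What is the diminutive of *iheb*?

The alternation tracks the final sound of the stem — -wi when the stem ends in a voiceless consonant (*mamoh*, *jot*, *wemek*); -a when the stem ends in a voiced consonant (*gurad*, *piveb*); -ad when the stem ends in a vowel (*poso*, *puvju*, *papli*).
Since the final sound of *iheb* is /b/ (a voiced consonant), it takes -a, giving *iheba*.

iheba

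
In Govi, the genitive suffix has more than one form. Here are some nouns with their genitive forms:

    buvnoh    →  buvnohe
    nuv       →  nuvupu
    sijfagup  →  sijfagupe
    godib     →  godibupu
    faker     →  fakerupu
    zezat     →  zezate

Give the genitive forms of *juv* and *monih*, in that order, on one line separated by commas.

juvupu, monihe

The alternation tracks the final consonant of the stem — -e when the stem ends in a voiceless consonant (*buvnoh*, *sijfagup*, *zezat*); -upu when the stem ends in a voiced consonant (*nuv*, *godib*, *faker*).
*juv*: final consonant = /v/, voiced → -upu → *juvupu*.
*monih*: final consonant = /h/, voiceless → -e → *monihe*.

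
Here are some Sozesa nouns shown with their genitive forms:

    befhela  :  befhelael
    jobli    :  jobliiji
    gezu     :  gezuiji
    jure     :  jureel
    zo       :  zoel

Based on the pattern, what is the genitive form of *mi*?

miiji

The pattern is height harmony: -iji when the last vowel of the stem is a high vowel (*jobli*, *gezu*); -el when the last vowel of the stem is a non-high vowel (*befhela*, *jure*, *zo*).
Since the last vowel of *mi* is /i/ (a high vowel), it takes -iji, giving *miiji*.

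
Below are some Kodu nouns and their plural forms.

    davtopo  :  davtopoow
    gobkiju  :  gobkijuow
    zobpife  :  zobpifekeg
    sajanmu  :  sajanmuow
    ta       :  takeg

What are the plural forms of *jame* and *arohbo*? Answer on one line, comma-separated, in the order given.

jamekeg, arohboow

The pattern is rounding harmony: -ow when the last vowel of the stem is a rounded vowel (*davtopo*, *gobkiju*, *sajanmu*); -keg when the last vowel of the stem is an unrounded vowel (*zobpife*, *ta*).
Since the last vowel of *jame* is /e/ (an unrounded vowel), it takes -keg, giving *jamekeg*.
The last vowel of *arohbo* is /o/, which is a rounded vowel, so the suffix is -ow, giving *arohboow*.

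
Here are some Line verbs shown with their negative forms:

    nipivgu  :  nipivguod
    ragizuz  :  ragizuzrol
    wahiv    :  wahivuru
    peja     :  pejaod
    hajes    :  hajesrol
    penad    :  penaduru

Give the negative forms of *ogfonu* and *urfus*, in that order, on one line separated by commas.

ogfonuod, urfusrol

Looking at the final sound of each stem: -rol when the stem ends in a sibilant (*ragizuz*, *hajes*); -uru when the stem ends in a non-sibilant consonant (*wahiv*, *penad*); -od when the stem ends in a vowel (*nipivgu*, *peja*).
*ogfonu* — final sound /u/ (a vowel) → -od → *ogfonuod*.
*urfus*: final sound = /s/, a sibilant → -rol → *urfusrol*.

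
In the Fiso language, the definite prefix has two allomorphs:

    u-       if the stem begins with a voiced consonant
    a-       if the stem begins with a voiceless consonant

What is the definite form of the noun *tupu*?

atupu

*tupu*: first consonant = /t/, voiceless → a- → *atupu*.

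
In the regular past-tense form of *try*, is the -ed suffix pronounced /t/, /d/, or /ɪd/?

/d/

The stem *try* ends in a voiced sound other than /d/.
The -ed suffix is realized as /ɪd/ after /t, d/; as /t/ after other voiceless consonants; and as /d/ after other voiced sounds.
So -ed on *try* is pronounced /d/.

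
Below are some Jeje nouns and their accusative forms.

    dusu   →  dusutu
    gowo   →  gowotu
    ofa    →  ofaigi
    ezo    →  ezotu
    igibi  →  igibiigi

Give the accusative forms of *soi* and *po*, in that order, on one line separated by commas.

Looking at the last vowel of each stem: -tu when the last vowel of the stem is a rounded vowel (*dusu*, *gowo*, *ezo*); -igi when the last vowel of the stem is an unrounded vowel (*ofa*, *igibi*).
The last vowel of *soi* is /i/, which is an unrounded vowel, so the suffix is -igi, giving *soiigi*.
*po*: last vowel = /o/, a rounded vowel → -tu → *potu*.

soiigi, potu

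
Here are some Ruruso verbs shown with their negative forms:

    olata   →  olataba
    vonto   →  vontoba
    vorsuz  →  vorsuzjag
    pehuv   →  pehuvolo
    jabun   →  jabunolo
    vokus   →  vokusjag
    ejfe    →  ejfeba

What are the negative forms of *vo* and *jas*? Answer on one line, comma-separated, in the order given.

The pattern is sibilance of the final sound: -jag when the stem ends in a sibilant (*vorsuz*, *vokus*); -olo when the stem ends in a non-sibilant consonant (*pehuv*, *jabun*); -ba when the stem ends in a vowel (*olata*, *vonto*, *ejfe*).
The final sound of *vo* is /o/, which is a vowel, so the suffix is -ba, giving *voba*.
*jas* — final sound /s/ (a sibilant) → -jag → *jasjag*.

voba, jasjag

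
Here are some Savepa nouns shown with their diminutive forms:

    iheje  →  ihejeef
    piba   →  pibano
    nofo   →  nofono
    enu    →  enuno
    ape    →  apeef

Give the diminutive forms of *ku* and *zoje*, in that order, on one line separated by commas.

The alternation tracks the last vowel of the stem — -ef when the last vowel of the stem is a front vowel (*iheje*, *ape*); -no when the last vowel of the stem is a back vowel (*piba*, *nofo*, *enu*).
The last vowel of *ku* is /u/, which is a back vowel, so the suffix is -no, giving *kuno*.
*zoje* — last vowel /e/ (a front vowel) → -ef → *zojeef*.

kuno, zojeef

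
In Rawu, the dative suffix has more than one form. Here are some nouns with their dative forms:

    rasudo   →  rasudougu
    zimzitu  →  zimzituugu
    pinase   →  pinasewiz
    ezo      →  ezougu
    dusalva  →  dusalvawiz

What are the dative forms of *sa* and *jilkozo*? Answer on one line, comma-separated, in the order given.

sawiz, jilkozougu

The suffix is conditioned by the last vowel: -ugu when the last vowel of the stem is a rounded vowel (*rasudo*, *zimzitu*, *ezo*); -wiz when the last vowel of the stem is an unrounded vowel (*pinase*, *dusalva*).
Since the last vowel of *sa* is /a/ (an unrounded vowel), it takes -wiz, giving *sawiz*.
Since the last vowel of *jilkozo* is /o/ (a rounded vowel), it takes -ugu, giving *jilkozougu*.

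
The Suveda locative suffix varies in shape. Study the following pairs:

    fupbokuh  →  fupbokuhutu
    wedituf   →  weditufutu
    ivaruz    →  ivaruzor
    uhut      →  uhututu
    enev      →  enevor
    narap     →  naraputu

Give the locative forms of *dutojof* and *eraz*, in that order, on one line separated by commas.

Looking at the final consonant of each stem: -utu when the stem ends in a voiceless consonant (*fupbokuh*, *wedituf*, *uhut*, *narap*); -or when the stem ends in a voiced consonant (*ivaruz*, *enev*).
*dutojof*: final consonant = /f/, voiceless → -utu → *dutojofutu*.
*eraz* — final consonant /z/ (voiced) → -or → *erazor*.

dutojofutu, erazor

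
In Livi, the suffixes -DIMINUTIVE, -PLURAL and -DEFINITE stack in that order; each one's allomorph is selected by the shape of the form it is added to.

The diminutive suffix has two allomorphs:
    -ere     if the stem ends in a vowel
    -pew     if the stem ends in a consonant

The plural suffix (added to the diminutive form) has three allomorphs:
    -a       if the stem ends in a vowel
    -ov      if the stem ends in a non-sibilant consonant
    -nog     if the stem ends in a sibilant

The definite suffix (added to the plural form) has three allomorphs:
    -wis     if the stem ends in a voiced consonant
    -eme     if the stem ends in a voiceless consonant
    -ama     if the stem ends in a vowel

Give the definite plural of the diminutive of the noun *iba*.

ibaereaama

*iba* — final sound /a/ (a vowel) → -ere → *ibaere*.
Since the final sound of the diminutive form *ibaere* is /e/ (a vowel), it takes -a, giving *ibaerea*.
The plural form *ibaerea* — final sound /a/ (a vowel) → -ama → *ibaereaama*.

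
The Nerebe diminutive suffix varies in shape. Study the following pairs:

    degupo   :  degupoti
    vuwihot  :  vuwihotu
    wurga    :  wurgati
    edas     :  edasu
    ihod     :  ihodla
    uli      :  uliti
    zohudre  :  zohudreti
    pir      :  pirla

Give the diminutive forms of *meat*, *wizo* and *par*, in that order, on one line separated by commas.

meatu, wizoti, parla

The alternation tracks the final sound of the stem — -u when the stem ends in a voiceless consonant (*vuwihot*, *edas*); -la when the stem ends in a voiced consonant (*ihod*, *pir*); -ti when the stem ends in a vowel (*degupo*, *wurga*, *uli*, *zohudre*).
Since the final sound of *meat* is /t/ (a voiceless consonant), it takes -u, giving *meatu*.
Since the final sound of *wizo* is /o/ (a vowel), it takes -ti, giving *wizoti*.
Since the final sound of *par* is /r/ (a voiced consonant), it takes -la, giving *parla*.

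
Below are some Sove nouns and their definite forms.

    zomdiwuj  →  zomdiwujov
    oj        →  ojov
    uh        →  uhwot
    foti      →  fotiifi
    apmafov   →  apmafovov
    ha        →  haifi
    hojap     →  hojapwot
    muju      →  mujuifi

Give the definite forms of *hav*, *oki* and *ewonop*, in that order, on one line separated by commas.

The alternation tracks the final sound of the stem — -wot when the stem ends in a voiceless consonant (*uh*, *hojap*); -ov when the stem ends in a voiced consonant (*zomdiwuj*, *oj*, *apmafov*); -ifi when the stem ends in a vowel (*foti*, *ha*, *muju*).
The final sound of *hav* is /v/, which is a voiced consonant, so the suffix is -ov, giving *havov*.
*oki* — final sound /i/ (a vowel) → -ifi → *okiifi*.
*ewonop* — final sound /p/ (a voiceless consonant) → -wot → *ewonopwot*.

havov, okiifi, ewonopwot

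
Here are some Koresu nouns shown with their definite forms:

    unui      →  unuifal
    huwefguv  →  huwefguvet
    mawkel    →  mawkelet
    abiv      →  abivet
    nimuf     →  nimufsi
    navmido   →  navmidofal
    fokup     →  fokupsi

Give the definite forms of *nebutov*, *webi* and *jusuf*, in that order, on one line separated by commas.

nebutovet, webifal, jusufsi

The pattern is voicing of the final sound: -si when the stem ends in a voiceless consonant (*nimuf*, *fokup*); -et when the stem ends in a voiced consonant (*huwefguv*, *mawkel*, *abiv*); -fal when the stem ends in a vowel (*unui*, *navmido*).
*nebutov*: final sound = /v/, a voiced consonant → -et → *nebutovet*.
The final sound of *webi* is /i/, which is a vowel, so the suffix is -fal, giving *webifal*.
The final sound of *jusuf* is /f/, which is a voiceless consonant, so the suffix is -si, giving *jusufsi*.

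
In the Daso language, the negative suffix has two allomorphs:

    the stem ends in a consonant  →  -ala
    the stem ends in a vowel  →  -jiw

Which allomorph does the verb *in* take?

Since the final sound of *in* is /n/ (a consonant), it takes -ala.

-ala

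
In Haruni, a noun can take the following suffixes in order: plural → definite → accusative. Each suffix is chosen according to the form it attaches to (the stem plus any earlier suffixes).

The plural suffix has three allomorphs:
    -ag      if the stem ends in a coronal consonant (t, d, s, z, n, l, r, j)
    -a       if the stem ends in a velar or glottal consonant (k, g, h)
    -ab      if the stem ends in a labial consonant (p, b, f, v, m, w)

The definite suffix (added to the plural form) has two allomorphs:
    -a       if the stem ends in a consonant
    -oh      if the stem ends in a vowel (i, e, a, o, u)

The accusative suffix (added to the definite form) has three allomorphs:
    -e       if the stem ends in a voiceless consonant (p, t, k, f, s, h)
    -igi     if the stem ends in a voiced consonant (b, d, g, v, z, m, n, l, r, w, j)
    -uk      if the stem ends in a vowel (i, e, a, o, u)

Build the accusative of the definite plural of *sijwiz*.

sijwizagauk

*sijwiz* — final consonant /z/ (coronal) → -ag → *sijwizag*.
Since the final sound of the plural form *sijwizag* is /g/ (a consonant), it takes -a, giving *sijwizaga*.
The final sound of the definite form *sijwizaga* is /a/, which is a vowel, so the accusative suffix is -uk, giving *sijwizagauk*.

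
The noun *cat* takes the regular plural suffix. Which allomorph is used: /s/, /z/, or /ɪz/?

/s/

The stem *cat* ends in a voiceless non-sibilant consonant.
The plural suffix surfaces as /ɪz/ after sibilants, /s/ after other voiceless consonants, and /z/ after other voiced sounds.
So the plural -s on *cat* is pronounced /s/.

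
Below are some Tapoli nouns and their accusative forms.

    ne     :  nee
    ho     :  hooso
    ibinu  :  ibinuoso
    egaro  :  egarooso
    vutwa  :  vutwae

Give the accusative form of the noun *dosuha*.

The suffix is conditioned by the last vowel: -oso when the last vowel of the stem is a rounded vowel (*ho*, *ibinu*, *egaro*); -e when the last vowel of the stem is an unrounded vowel (*ne*, *vutwa*).
The last vowel of *dosuha* is /a/, which is an unrounded vowel, so the suffix is -e, giving *dosuhae*.

dosuhae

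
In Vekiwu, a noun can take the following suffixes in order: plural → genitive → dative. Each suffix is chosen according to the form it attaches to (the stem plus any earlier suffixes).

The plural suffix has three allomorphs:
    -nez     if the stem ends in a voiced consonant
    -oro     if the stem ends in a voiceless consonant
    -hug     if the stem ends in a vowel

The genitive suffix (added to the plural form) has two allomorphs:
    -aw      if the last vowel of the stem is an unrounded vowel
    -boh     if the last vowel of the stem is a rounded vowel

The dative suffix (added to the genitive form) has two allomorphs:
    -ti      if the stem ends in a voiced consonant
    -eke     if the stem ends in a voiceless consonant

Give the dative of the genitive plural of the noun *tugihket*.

tugihketoroboheke

*tugihket*: final sound = /t/, a voiceless consonant → -oro → *tugihketoro*.
The last vowel of the plural form *tugihketoro* is /o/, which is a rounded vowel, so the genitive suffix is -boh, giving *tugihketoroboh*.
The genitive form *tugihketoroboh* — final consonant /h/ (voiceless) → -eke → *tugihketoroboheke*.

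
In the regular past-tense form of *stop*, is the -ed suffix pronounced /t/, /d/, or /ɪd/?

The stem *stop* ends in a voiceless consonant other than /t/.
The -ed suffix is realized as /ɪd/ after /t, d/; as /t/ after other voiceless consonants; and as /d/ after other voiced sounds.
So -ed on *stop* is pronounced /t/.

/t/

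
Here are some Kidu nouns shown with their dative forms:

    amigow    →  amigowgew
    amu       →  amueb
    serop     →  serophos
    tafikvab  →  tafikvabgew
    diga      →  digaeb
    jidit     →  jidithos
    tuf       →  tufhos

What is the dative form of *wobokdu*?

wobokdueb

The suffix is conditioned by the final sound: -hos when the stem ends in a voiceless consonant (*serop*, *jidit*, *tuf*); -gew when the stem ends in a voiced consonant (*amigow*, *tafikvab*); -eb when the stem ends in a vowel (*amu*, *diga*).
*wobokdu*: final sound = /u/, a vowel → -eb → *wobokdueb*.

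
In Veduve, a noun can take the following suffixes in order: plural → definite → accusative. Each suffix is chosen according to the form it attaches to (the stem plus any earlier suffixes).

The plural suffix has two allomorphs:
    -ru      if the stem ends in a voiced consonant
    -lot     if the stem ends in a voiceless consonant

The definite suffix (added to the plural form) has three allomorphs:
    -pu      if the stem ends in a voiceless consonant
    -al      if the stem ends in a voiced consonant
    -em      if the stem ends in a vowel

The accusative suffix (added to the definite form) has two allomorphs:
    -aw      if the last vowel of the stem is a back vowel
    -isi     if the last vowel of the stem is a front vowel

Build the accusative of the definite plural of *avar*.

avarruemisi

*avar* — final consonant /r/ (voiced) → -ru → *avarru*.
The final sound of the plural form *avarru* is /u/, which is a vowel, so the definite suffix is -em, giving *avarruem*.
The last vowel of the definite form *avarruem* is /e/, which is a front vowel, so the accusative suffix is -isi, giving *avarruemisi*.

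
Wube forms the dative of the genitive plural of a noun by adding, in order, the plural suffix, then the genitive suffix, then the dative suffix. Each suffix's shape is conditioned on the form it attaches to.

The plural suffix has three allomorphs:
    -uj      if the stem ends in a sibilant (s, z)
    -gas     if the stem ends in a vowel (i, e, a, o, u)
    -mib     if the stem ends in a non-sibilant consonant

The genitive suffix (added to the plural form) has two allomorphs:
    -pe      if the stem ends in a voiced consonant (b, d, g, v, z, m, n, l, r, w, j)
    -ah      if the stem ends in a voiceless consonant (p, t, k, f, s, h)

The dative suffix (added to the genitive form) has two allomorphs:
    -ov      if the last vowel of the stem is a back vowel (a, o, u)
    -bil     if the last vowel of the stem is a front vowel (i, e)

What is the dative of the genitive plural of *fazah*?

Since the final sound of *fazah* is /h/ (a non-sibilant consonant), it takes -mib, giving *fazahmib*.
The final consonant of the plural form *fazahmib* is /b/, which is voiced, so the genitive suffix is -pe, giving *fazahmibpe*.
The genitive form *fazahmibpe* — last vowel /e/ (a front vowel) → -bil → *fazahmibpebil*.

fazahmibpebil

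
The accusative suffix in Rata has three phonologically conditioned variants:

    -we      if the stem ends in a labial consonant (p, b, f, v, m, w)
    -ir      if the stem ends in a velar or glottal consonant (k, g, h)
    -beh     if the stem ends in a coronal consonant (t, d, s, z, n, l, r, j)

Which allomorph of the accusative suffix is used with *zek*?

Since the final consonant of *zek* is /k/ (velar/glottal), it takes -ir.

-ir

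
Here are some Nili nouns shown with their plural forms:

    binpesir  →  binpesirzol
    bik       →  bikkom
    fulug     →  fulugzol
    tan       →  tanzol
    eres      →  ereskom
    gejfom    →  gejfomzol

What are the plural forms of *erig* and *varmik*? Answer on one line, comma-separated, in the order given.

erigzol, varmikkom

The alternation tracks the final consonant of the stem — -kom when the stem ends in a voiceless consonant (*bik*, *eres*); -zol when the stem ends in a voiced consonant (*binpesir*, *fulug*, *tan*, *gejfom*).
The final consonant of *erig* is /g/, which is voiced, so the suffix is -zol, giving *erigzol*.
The final consonant of *varmik* is /k/, which is voiceless, so the suffix is -kom, giving *varmikkom*.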